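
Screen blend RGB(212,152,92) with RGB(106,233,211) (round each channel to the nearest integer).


Screen: C = 255 - (255-A)×(255-B)/255, rounded to nearest integer
R: 255 - (255-212)×(255-106)/255 = 255 - 6407/255 ≈ 255 - 25.125 = 229.875 → 230
G: 255 - (255-152)×(255-233)/255 = 255 - 2266/255 ≈ 255 - 8.886 = 246.114 → 246
B: 255 - (255-92)×(255-211)/255 = 255 - 7172/255 ≈ 255 - 28.125 = 226.875 → 227
= RGB(230, 246, 227)


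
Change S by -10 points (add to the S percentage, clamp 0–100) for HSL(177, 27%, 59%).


Original S = 27%
Adjustment = -10 percentage points
New S = 27 + (-10) = 17
Clamp to [0, 100] → 17
= HSL(177°, 17%, 59%)


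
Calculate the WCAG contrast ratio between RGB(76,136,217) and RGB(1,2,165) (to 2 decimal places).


Linearize each sRGB channel c=v/255: c/12.92 if c ≤ 0.04045 else ((c+0.055)/1.055)^2.4
L = 0.2126×R_lin + 0.7152×G_lin + 0.0722×B_lin
Color 1 (76,136,217):
  R=76: 76/255≈0.2980 > 0.04045 → ((0.2980+0.055)/1.055)^2.4 ≈ 0.07227
  G=136: 136/255≈0.5333 > 0.04045 → ((0.5333+0.055)/1.055)^2.4 ≈ 0.24620
  B=217: 217/255≈0.8510 > 0.04045 → ((0.8510+0.055)/1.055)^2.4 ≈ 0.69387
  L1 = 0.2126×0.07227 + 0.7152×0.24620 + 0.0722×0.69387 ≈ 0.24155
Color 2 (1,2,165):
  R=1: 1/255≈0.0039 ≤ 0.04045 → 0.0039/12.92 ≈ 0.00030
  G=2: 2/255≈0.0078 ≤ 0.04045 → 0.0078/12.92 ≈ 0.00061
  B=165: 165/255≈0.6471 > 0.04045 → ((0.6471+0.055)/1.055)^2.4 ≈ 0.37626
  L2 = 0.2126×0.00030 + 0.7152×0.00061 + 0.0722×0.37626 ≈ 0.02766
Lighter = 0.24155, Darker = 0.02766
Ratio = (L_lighter + 0.05) / (L_darker + 0.05)
Ratio = (0.24155 + 0.05) / (0.02766 + 0.05) = 0.29155 / 0.07766 ≈ 3.7539
Ratio ≈ 3.75:1


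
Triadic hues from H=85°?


Triadic: equally spaced at 120° intervals
H1 = 85°
H2 = (85 + 120) mod 360 = 205°
H3 = (85 + 240) mod 360 = 325°
Triadic = 85°, 205°, 325°


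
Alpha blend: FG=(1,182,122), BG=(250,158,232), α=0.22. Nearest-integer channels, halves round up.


C = α×F + (1-α)×B, with 1-α = 0.78
R: 0.22×1 + 0.78×250 = 0.22 + 195.00 = 195.22 → 195
G: 0.22×182 + 0.78×158 = 40.04 + 123.24 = 163.28 → 163
B: 0.22×122 + 0.78×232 = 26.84 + 180.96 = 207.80 → 208
= RGB(195, 163, 208)


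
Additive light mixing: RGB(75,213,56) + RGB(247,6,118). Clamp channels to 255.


Additive: each channel = min(255, C₁+C₂)
R: 75+247 = 322 → 255
G: 213+6 = 219 → 219
B: 56+118 = 174 → 174
= RGB(255, 219, 174)


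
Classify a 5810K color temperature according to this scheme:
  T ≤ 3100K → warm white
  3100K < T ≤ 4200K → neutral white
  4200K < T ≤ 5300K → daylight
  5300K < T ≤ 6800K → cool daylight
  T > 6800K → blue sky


Temperature: 5810K
5300K < 5810K ≤ 6800K → cool daylight
Classification: cool daylight


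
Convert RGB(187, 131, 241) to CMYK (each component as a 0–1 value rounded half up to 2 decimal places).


R'=187/255≈0.7333, G'=131/255≈0.5137, B'=241/255≈0.9451
K = 1 - max(R',G',B') = 1 - 241/255 = 14/255 = 0.05490… → 0.05
(1-R'-K)/(1-K) simplifies to (max-R)/max with max = 241:
C = (241-187)/241 = 54/241 = 0.22406… → 0.22
M = (241-131)/241 = 110/241 = 0.45643… → 0.46
Y = (241-241)/241 = 0/241 = 0 → 0.00
= CMYK(0.22, 0.46, 0.00, 0.05)


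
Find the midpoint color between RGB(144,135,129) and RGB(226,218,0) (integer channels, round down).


Midpoint: each channel = ⌊(C₁+C₂)/2⌋
R: ⌊(144+226)/2⌋ = 185
G: ⌊(135+218)/2⌋ = 176
B: ⌊(129+0)/2⌋ = 64
= RGB(185, 176, 64)


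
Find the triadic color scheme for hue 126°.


Triadic: equally spaced at 120° intervals
H1 = 126°
H2 = (126 + 120) mod 360 = 246°
H3 = (126 + 240) mod 360 = 6°
Triadic = 126°, 246°, 6°


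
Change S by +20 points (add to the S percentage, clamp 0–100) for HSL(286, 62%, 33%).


Original S = 62%
Adjustment = +20 percentage points
New S = 62 + (20) = 82
Clamp to [0, 100] → 82
= HSL(286°, 82%, 33%)


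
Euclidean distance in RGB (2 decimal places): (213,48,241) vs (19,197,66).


d = √[(R₁-R₂)² + (G₁-G₂)² + (B₁-B₂)²]
d = √[(213-19)² + (48-197)² + (241-66)²]
d = √[37636 + 22201 + 30625]
d = √90462
d ≈ 300.77


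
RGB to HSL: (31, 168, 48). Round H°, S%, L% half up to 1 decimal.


Normalize: R'=31/255≈0.1216, G'=168/255≈0.6588, B'=48/255≈0.1882
Max=168/255, Min=31/255, Δ=Max-Min=137/255
L = (Max+Min)/2 = (168+31)/510 = 199/510 = 0.39019… → L = 39.0%
L ≤ 0.5 → S = Δ/(Max+Min) = 137/(168+31) = 137/199 = 0.68844… → S = 68.8%
(the 1/255 factors cancel in S and H, so raw channel differences can be used)
Max is G' → H = 60 × ((B-R)/Δ + 2) = 60 × ((48-31)/137 + 2)
  17/137 + 2 = 0.1240… + 2 = 2.1240…
  H = 60 × 2.1240… = 127.445…° → H = 127.4°
= HSL(127.4°, 68.8%, 39.0%)


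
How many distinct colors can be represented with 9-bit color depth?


Colors = 2^bits = 2^9
= 512 colors


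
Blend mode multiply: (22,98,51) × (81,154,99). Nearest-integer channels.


Multiply: C = A×B/255, rounded to nearest integer
R: 22×81/255 = 1782/255 ≈ 6.988 → 7
G: 98×154/255 = 15092/255 ≈ 59.184 → 59
B: 51×99/255 = 5049/255 ≈ 19.800 → 20
= RGB(7, 59, 20)


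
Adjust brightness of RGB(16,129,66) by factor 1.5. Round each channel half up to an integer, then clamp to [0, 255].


Multiply each channel by 1.5, round half up, clamp to [0, 255]
R: 16×1.5 = 24
G: 129×1.5 = 193.5 → round → 194
B: 66×1.5 = 99
= RGB(24, 194, 99)


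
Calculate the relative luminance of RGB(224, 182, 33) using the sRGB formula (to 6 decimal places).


Linearize each channel (sRGB transfer function): c = v/255; c_lin = c/12.92 if c ≤ 0.04045, else ((c+0.055)/1.055)^2.4
  R: 224/255 ≈ 0.878431 > 0.04045 → ((0.878431+0.055)/1.055)^2.4 ≈ 0.745404
  G: 182/255 ≈ 0.713725 > 0.04045 → ((0.713725+0.055)/1.055)^2.4 ≈ 0.467784
  B: 33/255 ≈ 0.129412 > 0.04045 → ((0.129412+0.055)/1.055)^2.4 ≈ 0.015209
R_lin = 0.745404, G_lin = 0.467784, B_lin = 0.015209
L = 0.2126×R + 0.7152×G + 0.0722×B
L = 0.2126×0.745404 + 0.7152×0.467784 + 0.0722×0.015209
L ≈ 0.494130


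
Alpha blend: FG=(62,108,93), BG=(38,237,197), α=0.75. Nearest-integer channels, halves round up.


C = α×F + (1-α)×B, with 1-α = 0.25
R: 0.75×62 + 0.25×38 = 46.50 + 9.50 = 56.00 → 56
G: 0.75×108 + 0.25×237 = 81.00 + 59.25 = 140.25 → 140
B: 0.75×93 + 0.25×197 = 69.75 + 49.25 = 119.00 → 119
= RGB(56, 140, 119)


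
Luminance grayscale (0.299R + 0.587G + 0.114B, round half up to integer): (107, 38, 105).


Gray = 0.299×R + 0.587×G + 0.114×B
Gray = 0.299×107 + 0.587×38 + 0.114×105
Gray = 31.993 + 22.306 + 11.970
Gray = 66.269 → round half up → 66
Gray = 66


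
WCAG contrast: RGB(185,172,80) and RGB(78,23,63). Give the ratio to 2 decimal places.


Linearize each sRGB channel c=v/255: c/12.92 if c ≤ 0.04045 else ((c+0.055)/1.055)^2.4
L = 0.2126×R_lin + 0.7152×G_lin + 0.0722×B_lin
Color 1 (185,172,80):
  R=185: 185/255≈0.7255 > 0.04045 → ((0.7255+0.055)/1.055)^2.4 ≈ 0.48515
  G=172: 172/255≈0.6745 > 0.04045 → ((0.6745+0.055)/1.055)^2.4 ≈ 0.41254
  B=80: 80/255≈0.3137 > 0.04045 → ((0.3137+0.055)/1.055)^2.4 ≈ 0.08022
  L1 = 0.2126×0.48515 + 0.7152×0.41254 + 0.0722×0.08022 ≈ 0.40399
Color 2 (78,23,63):
  R=78: 78/255≈0.3059 > 0.04045 → ((0.3059+0.055)/1.055)^2.4 ≈ 0.07619
  G=23: 23/255≈0.0902 > 0.04045 → ((0.0902+0.055)/1.055)^2.4 ≈ 0.00857
  B=63: 63/255≈0.2471 > 0.04045 → ((0.2471+0.055)/1.055)^2.4 ≈ 0.04971
  L2 = 0.2126×0.07619 + 0.7152×0.00857 + 0.0722×0.04971 ≈ 0.02591
Lighter = 0.40399, Darker = 0.02591
Ratio = (L_lighter + 0.05) / (L_darker + 0.05)
Ratio = (0.40399 + 0.05) / (0.02591 + 0.05) = 0.45399 / 0.07591 ≈ 5.9803
Ratio ≈ 5.98:1


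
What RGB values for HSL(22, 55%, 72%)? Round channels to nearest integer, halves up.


H=22°, S=0.55, L=0.72
C = (1-|2L-1|)×S = (1-|0.44|)×0.55 = 0.308
H' = H/60 = 22/60 ≈ 0.3667; X = C×(1-|H' mod 2 - 1|) ≈ 0.1129
m = L - C/2 = 0.72 - 0.154 = 0.566
Sector ⌊H'⌋ = 0 → (R',G',B') = (0.308, ≈0.1129, 0.0)
RGB = ((R'+m)×255, (G'+m)×255, (B'+m)×255) = (222.87, 173.128, 144.33)
Round half up → RGB(223, 173, 144)


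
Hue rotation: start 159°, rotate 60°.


New hue = (H + rotation) mod 360
New hue = (159 + 60) mod 360
= 219 mod 360
= 219°


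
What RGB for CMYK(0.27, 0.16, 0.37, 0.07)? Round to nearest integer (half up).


R = 255 × (1-C) × (1-K) = 255 × 0.73 × 0.93 = 173.1195 → 173
G = 255 × (1-M) × (1-K) = 255 × 0.84 × 0.93 = 199.206 → 199
B = 255 × (1-Y) × (1-K) = 255 × 0.63 × 0.93 = 149.4045 → 149
= RGB(173, 199, 149)


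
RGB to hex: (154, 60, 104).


R = 154 → 9A (hex)
G = 60 → 3C (hex)
B = 104 → 68 (hex)
Hex = #9A3C68


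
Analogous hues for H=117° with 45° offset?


Base hue: 117°
Left analog: (117 - 45) mod 360 = 72°
Right analog: (117 + 45) mod 360 = 162°
Analogous hues = 72° and 162°


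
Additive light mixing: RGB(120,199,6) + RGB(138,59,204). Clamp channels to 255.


Additive: each channel = min(255, C₁+C₂)
R: 120+138 = 258 → 255
G: 199+59 = 258 → 255
B: 6+204 = 210 → 210
= RGB(255, 255, 210)


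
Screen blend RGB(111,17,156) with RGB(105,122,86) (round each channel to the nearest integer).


Screen: C = 255 - (255-A)×(255-B)/255, rounded to nearest integer
R: 255 - (255-111)×(255-105)/255 = 255 - 21600/255 ≈ 255 - 84.706 = 170.294 → 170
G: 255 - (255-17)×(255-122)/255 = 255 - 31654/255 ≈ 255 - 124.133 = 130.867 → 131
B: 255 - (255-156)×(255-86)/255 = 255 - 16731/255 ≈ 255 - 65.612 = 189.388 → 189
= RGB(170, 131, 189)


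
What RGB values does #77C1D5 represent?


77 → 119 (R)
C1 → 193 (G)
D5 → 213 (B)
= RGB(119, 193, 213)


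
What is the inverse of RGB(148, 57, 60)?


Invert: (255-R, 255-G, 255-B)
R: 255-148 = 107
G: 255-57 = 198
B: 255-60 = 195
= RGB(107, 198, 195)


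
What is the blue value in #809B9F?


Color: #809B9F
R = 80 = 128
G = 9B = 155
B = 9F = 159
Blue = 159


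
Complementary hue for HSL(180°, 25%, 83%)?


Complement = opposite side of color wheel = hue + 180°
H' = (180 + 180) mod 360 = 0°
S and L unchanged.
= HSL(0°, 25%, 83%)


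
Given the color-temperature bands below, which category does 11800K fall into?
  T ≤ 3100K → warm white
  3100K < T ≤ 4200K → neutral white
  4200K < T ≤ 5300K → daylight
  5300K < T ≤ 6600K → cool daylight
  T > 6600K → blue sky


Temperature: 11800K
11800K > 6600K → blue sky
Classification: blue sky


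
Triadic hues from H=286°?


Triadic: equally spaced at 120° intervals
H1 = 286°
H2 = (286 + 120) mod 360 = 46°
H3 = (286 + 240) mod 360 = 166°
Triadic = 286°, 46°, 166°


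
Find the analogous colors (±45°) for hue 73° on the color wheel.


Base hue: 73°
Left analog: (73 - 45) mod 360 = 28°
Right analog: (73 + 45) mod 360 = 118°
Analogous hues = 28° and 118°


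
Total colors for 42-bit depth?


Colors = 2^bits = 2^42
= 4,398,046,511,104 colors


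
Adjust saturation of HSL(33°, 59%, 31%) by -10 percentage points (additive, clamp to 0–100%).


Original S = 59%
Adjustment = -10 percentage points
New S = 59 + (-10) = 49
Clamp to [0, 100] → 49
= HSL(33°, 49%, 31%)


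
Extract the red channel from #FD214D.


Color: #FD214D
R = FD = 253
G = 21 = 33
B = 4D = 77
Red = 253


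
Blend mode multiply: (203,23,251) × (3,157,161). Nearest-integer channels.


Multiply: C = A×B/255, rounded to nearest integer
R: 203×3/255 = 609/255 ≈ 2.388 → 2
G: 23×157/255 = 3611/255 ≈ 14.161 → 14
B: 251×161/255 = 40411/255 ≈ 158.475 → 158
= RGB(2, 14, 158)


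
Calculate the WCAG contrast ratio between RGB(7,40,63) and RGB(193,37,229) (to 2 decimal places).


Linearize each sRGB channel c=v/255: c/12.92 if c ≤ 0.04045 else ((c+0.055)/1.055)^2.4
L = 0.2126×R_lin + 0.7152×G_lin + 0.0722×B_lin
Color 1 (7,40,63):
  R=7: 7/255≈0.0275 ≤ 0.04045 → 0.0275/12.92 ≈ 0.00212
  G=40: 40/255≈0.1569 > 0.04045 → ((0.1569+0.055)/1.055)^2.4 ≈ 0.02122
  B=63: 63/255≈0.2471 > 0.04045 → ((0.2471+0.055)/1.055)^2.4 ≈ 0.04971
  L1 = 0.2126×0.00212 + 0.7152×0.02122 + 0.0722×0.04971 ≈ 0.01922
Color 2 (193,37,229):
  R=193: 193/255≈0.7569 > 0.04045 → ((0.7569+0.055)/1.055)^2.4 ≈ 0.53328
  G=37: 37/255≈0.1451 > 0.04045 → ((0.1451+0.055)/1.055)^2.4 ≈ 0.01850
  B=229: 229/255≈0.8980 > 0.04045 → ((0.8980+0.055)/1.055)^2.4 ≈ 0.78354
  L2 = 0.2126×0.53328 + 0.7152×0.01850 + 0.0722×0.78354 ≈ 0.18318
Lighter = 0.18318, Darker = 0.01922
Ratio = (L_lighter + 0.05) / (L_darker + 0.05)
Ratio = (0.18318 + 0.05) / (0.01922 + 0.05) = 0.23318 / 0.06922 ≈ 3.3688
Ratio ≈ 3.37:1


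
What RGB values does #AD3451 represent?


AD → 173 (R)
34 → 52 (G)
51 → 81 (B)
= RGB(173, 52, 81)


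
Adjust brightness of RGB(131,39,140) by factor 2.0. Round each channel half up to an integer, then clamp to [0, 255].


Multiply each channel by 2.0, round half up, clamp to [0, 255]
R: 131×2.0 = 262 → clamp → 255
G: 39×2.0 = 78
B: 140×2.0 = 280 → clamp → 255
= RGB(255, 78, 255)


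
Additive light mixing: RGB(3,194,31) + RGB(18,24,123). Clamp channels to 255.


Additive: each channel = min(255, C₁+C₂)
R: 3+18 = 21 → 21
G: 194+24 = 218 → 218
B: 31+123 = 154 → 154
= RGB(21, 218, 154)


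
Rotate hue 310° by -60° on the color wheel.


New hue = (H + rotation) mod 360
New hue = (310 -60) mod 360
= 250 mod 360
= 250°


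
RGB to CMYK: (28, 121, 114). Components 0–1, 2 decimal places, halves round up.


R'=28/255≈0.1098, G'=121/255≈0.4745, B'=114/255≈0.4471
K = 1 - max(R',G',B') = 1 - 121/255 = 134/255 = 0.52549… → 0.53
(1-R'-K)/(1-K) simplifies to (max-R)/max with max = 121:
C = (121-28)/121 = 93/121 = 0.76859… → 0.77
M = (121-121)/121 = 0/121 = 0 → 0.00
Y = (121-114)/121 = 7/121 = 0.05785… → 0.06
= CMYK(0.77, 0.00, 0.06, 0.53)


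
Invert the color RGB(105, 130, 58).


Invert: (255-R, 255-G, 255-B)
R: 255-105 = 150
G: 255-130 = 125
B: 255-58 = 197
= RGB(150, 125, 197)


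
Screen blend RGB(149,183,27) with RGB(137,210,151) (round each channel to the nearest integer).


Screen: C = 255 - (255-A)×(255-B)/255, rounded to nearest integer
R: 255 - (255-149)×(255-137)/255 = 255 - 12508/255 ≈ 255 - 49.051 = 205.949 → 206
G: 255 - (255-183)×(255-210)/255 = 255 - 3240/255 ≈ 255 - 12.706 = 242.294 → 242
B: 255 - (255-27)×(255-151)/255 = 255 - 23712/255 ≈ 255 - 92.988 = 162.012 → 162
= RGB(206, 242, 162)


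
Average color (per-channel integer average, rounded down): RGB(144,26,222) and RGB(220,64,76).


Midpoint: each channel = ⌊(C₁+C₂)/2⌋
R: ⌊(144+220)/2⌋ = 182
G: ⌊(26+64)/2⌋ = 45
B: ⌊(222+76)/2⌋ = 149
= RGB(182, 45, 149)


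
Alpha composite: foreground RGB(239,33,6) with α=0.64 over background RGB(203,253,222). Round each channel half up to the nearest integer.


C = α×F + (1-α)×B, with 1-α = 0.36
R: 0.64×239 + 0.36×203 = 152.96 + 73.08 = 226.04 → 226
G: 0.64×33 + 0.36×253 = 21.12 + 91.08 = 112.20 → 112
B: 0.64×6 + 0.36×222 = 3.84 + 79.92 = 83.76 → 84
= RGB(226, 112, 84)


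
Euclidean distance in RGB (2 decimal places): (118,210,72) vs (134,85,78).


d = √[(R₁-R₂)² + (G₁-G₂)² + (B₁-B₂)²]
d = √[(118-134)² + (210-85)² + (72-78)²]
d = √[256 + 15625 + 36]
d = √15917
d ≈ 126.16


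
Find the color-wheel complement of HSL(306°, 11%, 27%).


Complement = opposite side of color wheel = hue + 180°
H' = (306 + 180) mod 360 = 126°
S and L unchanged.
= HSL(126°, 11%, 27%)


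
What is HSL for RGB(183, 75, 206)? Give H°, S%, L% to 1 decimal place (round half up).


Normalize: R'=183/255≈0.7176, G'=75/255≈0.2941, B'=206/255≈0.8078
Max=206/255, Min=75/255, Δ=Max-Min=131/255
L = (Max+Min)/2 = (206+75)/510 = 281/510 = 0.55098… → L = 55.1%
L > 0.5 → S = Δ/(2-Max-Min) = 131/(510-206-75) = 131/229 = 0.57205… → S = 57.2%
(the 1/255 factors cancel in S and H, so raw channel differences can be used)
Max is B' → H = 60 × ((R-G)/Δ + 4) = 60 × ((183-75)/131 + 4)
  108/131 + 4 = 0.8244… + 4 = 4.8244…
  H = 60 × 4.8244… = 289.465…° → H = 289.5°
= HSL(289.5°, 57.2%, 55.1%)


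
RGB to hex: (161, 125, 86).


R = 161 → A1 (hex)
G = 125 → 7D (hex)
B = 86 → 56 (hex)
Hex = #A17D56


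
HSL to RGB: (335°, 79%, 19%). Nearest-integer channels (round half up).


H=335°, S=0.79, L=0.19
C = (1-|2L-1|)×S = (1-|-0.62|)×0.79 = 0.3002
H' = H/60 = 335/60 ≈ 5.5833; X = C×(1-|H' mod 2 - 1|) ≈ 0.1251
m = L - C/2 = 0.19 - 0.1501 = 0.0399
Sector ⌊H'⌋ = 5 → (R',G',B') = (0.3002, 0.0, ≈0.1251)
RGB = ((R'+m)×255, (G'+m)×255, (B'+m)×255) = (86.7255, 10.1745, 42.07075)
Round half up → RGB(87, 10, 42)


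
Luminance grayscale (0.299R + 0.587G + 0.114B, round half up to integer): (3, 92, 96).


Gray = 0.299×R + 0.587×G + 0.114×B
Gray = 0.299×3 + 0.587×92 + 0.114×96
Gray = 0.897 + 54.004 + 10.944
Gray = 65.845 → round half up → 66
Gray = 66


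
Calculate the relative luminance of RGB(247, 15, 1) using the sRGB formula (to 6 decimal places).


Linearize each channel (sRGB transfer function): c = v/255; c_lin = c/12.92 if c ≤ 0.04045, else ((c+0.055)/1.055)^2.4
  R: 247/255 ≈ 0.968627 > 0.04045 → ((0.968627+0.055)/1.055)^2.4 ≈ 0.930111
  G: 15/255 ≈ 0.058824 > 0.04045 → ((0.058824+0.055)/1.055)^2.4 ≈ 0.004777
  B: 1/255 ≈ 0.003922 ≤ 0.04045 → 0.003922/12.92 ≈ 0.000304
R_lin = 0.930111, G_lin = 0.004777, B_lin = 0.000304
L = 0.2126×R + 0.7152×G + 0.0722×B
L = 0.2126×0.930111 + 0.7152×0.004777 + 0.0722×0.000304
L ≈ 0.201180


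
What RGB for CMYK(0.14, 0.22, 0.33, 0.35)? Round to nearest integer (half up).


R = 255 × (1-C) × (1-K) = 255 × 0.86 × 0.65 = 142.545 → 143
G = 255 × (1-M) × (1-K) = 255 × 0.78 × 0.65 = 129.285 → 129
B = 255 × (1-Y) × (1-K) = 255 × 0.67 × 0.65 = 111.0525 → 111
= RGB(143, 129, 111)


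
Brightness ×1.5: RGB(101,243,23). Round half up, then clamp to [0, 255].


Multiply each channel by 1.5, round half up, clamp to [0, 255]
R: 101×1.5 = 151.5 → round → 152
G: 243×1.5 = 364.5 → round → 365 → clamp → 255
B: 23×1.5 = 34.5 → round → 35
= RGB(152, 255, 35)


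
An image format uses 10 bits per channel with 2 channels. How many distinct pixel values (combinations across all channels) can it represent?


Total bits = 10 bits/channel × 2 channels = 20 bits
Distinct pixel values = 2^20
= 1,048,576 pixel values


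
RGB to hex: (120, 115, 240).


R = 120 → 78 (hex)
G = 115 → 73 (hex)
B = 240 → F0 (hex)
Hex = #7873F0


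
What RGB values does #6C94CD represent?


6C → 108 (R)
94 → 148 (G)
CD → 205 (B)
= RGB(108, 148, 205)


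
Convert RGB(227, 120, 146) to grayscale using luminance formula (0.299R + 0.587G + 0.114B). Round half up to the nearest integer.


Gray = 0.299×R + 0.587×G + 0.114×B
Gray = 0.299×227 + 0.587×120 + 0.114×146
Gray = 67.873 + 70.440 + 16.644
Gray = 154.957 → round half up → 155
Gray = 155


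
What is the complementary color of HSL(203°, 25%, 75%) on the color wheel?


Complement = opposite side of color wheel = hue + 180°
H' = (203 + 180) mod 360 = 23°
S and L unchanged.
= HSL(23°, 25%, 75%)


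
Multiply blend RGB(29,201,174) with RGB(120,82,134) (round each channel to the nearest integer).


Multiply: C = A×B/255, rounded to nearest integer
R: 29×120/255 = 3480/255 ≈ 13.647 → 14
G: 201×82/255 = 16482/255 ≈ 64.635 → 65
B: 174×134/255 = 23316/255 ≈ 91.435 → 91
= RGB(14, 65, 91)


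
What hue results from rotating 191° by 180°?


New hue = (H + rotation) mod 360
New hue = (191 + 180) mod 360
= 371 mod 360
= 11°


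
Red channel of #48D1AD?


Color: #48D1AD
R = 48 = 72
G = D1 = 209
B = AD = 173
Red = 72


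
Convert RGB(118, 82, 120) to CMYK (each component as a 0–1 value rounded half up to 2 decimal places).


R'=118/255≈0.4627, G'=82/255≈0.3216, B'=120/255≈0.4706
K = 1 - max(R',G',B') = 1 - 120/255 = 135/255 = 0.52941… → 0.53
(1-R'-K)/(1-K) simplifies to (max-R)/max with max = 120:
C = (120-118)/120 = 2/120 = 0.01666… → 0.02
M = (120-82)/120 = 38/120 = 0.31666… → 0.32
Y = (120-120)/120 = 0/120 = 0 → 0.00
= CMYK(0.02, 0.32, 0.00, 0.53)


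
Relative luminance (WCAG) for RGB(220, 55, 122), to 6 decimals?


Linearize each channel (sRGB transfer function): c = v/255; c_lin = c/12.92 if c ≤ 0.04045, else ((c+0.055)/1.055)^2.4
  R: 220/255 ≈ 0.862745 > 0.04045 → ((0.862745+0.055)/1.055)^2.4 ≈ 0.715694
  G: 55/255 ≈ 0.215686 > 0.04045 → ((0.215686+0.055)/1.055)^2.4 ≈ 0.038204
  B: 122/255 ≈ 0.478431 > 0.04045 → ((0.478431+0.055)/1.055)^2.4 ≈ 0.194618
R_lin = 0.715694, G_lin = 0.038204, B_lin = 0.194618
L = 0.2126×R + 0.7152×G + 0.0722×B
L = 0.2126×0.715694 + 0.7152×0.038204 + 0.0722×0.194618
L ≈ 0.193532


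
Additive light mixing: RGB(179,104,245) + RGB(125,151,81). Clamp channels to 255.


Additive: each channel = min(255, C₁+C₂)
R: 179+125 = 304 → 255
G: 104+151 = 255 → 255
B: 245+81 = 326 → 255
= RGB(255, 255, 255)


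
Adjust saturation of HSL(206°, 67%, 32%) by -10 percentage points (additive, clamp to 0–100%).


Original S = 67%
Adjustment = -10 percentage points
New S = 67 + (-10) = 57
Clamp to [0, 100] → 57
= HSL(206°, 57%, 32%)


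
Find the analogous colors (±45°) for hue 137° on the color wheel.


Base hue: 137°
Left analog: (137 - 45) mod 360 = 92°
Right analog: (137 + 45) mod 360 = 182°
Analogous hues = 92° and 182°


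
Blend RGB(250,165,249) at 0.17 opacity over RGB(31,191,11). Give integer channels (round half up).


C = α×F + (1-α)×B, with 1-α = 0.83
R: 0.17×250 + 0.83×31 = 42.50 + 25.73 = 68.23 → 68
G: 0.17×165 + 0.83×191 = 28.05 + 158.53 = 186.58 → 187
B: 0.17×249 + 0.83×11 = 42.33 + 9.13 = 51.46 → 51
= RGB(68, 187, 51)


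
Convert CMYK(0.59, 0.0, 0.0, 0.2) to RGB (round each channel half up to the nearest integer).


R = 255 × (1-C) × (1-K) = 255 × 0.41 × 0.80 = 83.64 → 84
G = 255 × (1-M) × (1-K) = 255 × 1.00 × 0.80 = 204
B = 255 × (1-Y) × (1-K) = 255 × 1.00 × 0.80 = 204
= RGB(84, 204, 204)


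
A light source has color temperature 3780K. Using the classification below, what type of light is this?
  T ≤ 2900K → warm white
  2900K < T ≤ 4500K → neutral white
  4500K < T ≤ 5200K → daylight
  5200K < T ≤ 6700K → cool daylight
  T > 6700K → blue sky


Temperature: 3780K
2900K < 3780K ≤ 4500K → neutral white
Classification: neutral white


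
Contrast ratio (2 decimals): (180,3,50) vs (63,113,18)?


Linearize each sRGB channel c=v/255: c/12.92 if c ≤ 0.04045 else ((c+0.055)/1.055)^2.4
L = 0.2126×R_lin + 0.7152×G_lin + 0.0722×B_lin
Color 1 (180,3,50):
  R=180: 180/255≈0.7059 > 0.04045 → ((0.7059+0.055)/1.055)^2.4 ≈ 0.45641
  G=3: 3/255≈0.0118 ≤ 0.04045 → 0.0118/12.92 ≈ 0.00091
  B=50: 50/255≈0.1961 > 0.04045 → ((0.1961+0.055)/1.055)^2.4 ≈ 0.03190
  L1 = 0.2126×0.45641 + 0.7152×0.00091 + 0.0722×0.03190 ≈ 0.09999
Color 2 (63,113,18):
  R=63: 63/255≈0.2471 > 0.04045 → ((0.2471+0.055)/1.055)^2.4 ≈ 0.04971
  G=113: 113/255≈0.4431 > 0.04045 → ((0.4431+0.055)/1.055)^2.4 ≈ 0.16513
  B=18: 18/255≈0.0706 > 0.04045 → ((0.0706+0.055)/1.055)^2.4 ≈ 0.00605
  L2 = 0.2126×0.04971 + 0.7152×0.16513 + 0.0722×0.00605 ≈ 0.12911
Lighter = 0.12911, Darker = 0.09999
Ratio = (L_lighter + 0.05) / (L_darker + 0.05)
Ratio = (0.12911 + 0.05) / (0.09999 + 0.05) = 0.17911 / 0.14999 ≈ 1.1941
Ratio ≈ 1.19:1


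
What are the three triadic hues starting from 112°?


Triadic: equally spaced at 120° intervals
H1 = 112°
H2 = (112 + 120) mod 360 = 232°
H3 = (112 + 240) mod 360 = 352°
Triadic = 112°, 232°, 352°


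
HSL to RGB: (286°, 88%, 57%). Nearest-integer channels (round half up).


H=286°, S=0.88, L=0.57
C = (1-|2L-1|)×S = (1-|0.14|)×0.88 = 0.7568
H' = H/60 = 286/60 ≈ 4.7667; X = C×(1-|H' mod 2 - 1|) ≈ 0.5802
m = L - C/2 = 0.57 - 0.3784 = 0.1916
Sector ⌊H'⌋ = 4 → (R',G',B') = (≈0.5802, 0.0, 0.7568)
RGB = ((R'+m)×255, (G'+m)×255, (B'+m)×255) = (196.8124, 48.858, 241.842)
Round half up → RGB(197, 49, 242)


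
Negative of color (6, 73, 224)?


Invert: (255-R, 255-G, 255-B)
R: 255-6 = 249
G: 255-73 = 182
B: 255-224 = 31
= RGB(249, 182, 31)


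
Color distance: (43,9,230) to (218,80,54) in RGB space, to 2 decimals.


d = √[(R₁-R₂)² + (G₁-G₂)² + (B₁-B₂)²]
d = √[(43-218)² + (9-80)² + (230-54)²]
d = √[30625 + 5041 + 30976]
d = √66642
d ≈ 258.15


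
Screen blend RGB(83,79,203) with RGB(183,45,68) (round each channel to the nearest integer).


Screen: C = 255 - (255-A)×(255-B)/255, rounded to nearest integer
R: 255 - (255-83)×(255-183)/255 = 255 - 12384/255 ≈ 255 - 48.565 = 206.435 → 206
G: 255 - (255-79)×(255-45)/255 = 255 - 36960/255 ≈ 255 - 144.941 = 110.059 → 110
B: 255 - (255-203)×(255-68)/255 = 255 - 9724/255 ≈ 255 - 38.133 = 216.867 → 217
= RGB(206, 110, 217)


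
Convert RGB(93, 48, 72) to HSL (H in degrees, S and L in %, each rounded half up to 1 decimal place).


Normalize: R'=93/255≈0.3647, G'=48/255≈0.1882, B'=72/255≈0.2824
Max=93/255, Min=48/255, Δ=Max-Min=45/255
L = (Max+Min)/2 = (93+48)/510 = 141/510 = 0.27647… → L = 27.6%
L ≤ 0.5 → S = Δ/(Max+Min) = 45/(93+48) = 45/141 = 0.31914… → S = 31.9%
(the 1/255 factors cancel in S and H, so raw channel differences can be used)
Max is R' → H = 60 × (((G-B)/Δ) mod 6) = 60 × (((48-72)/45) mod 6)
  (-24)/45 = -0.5333…; negative, so add 6 → 5.4666…
  H = 60 × 5.4666… = 328° → H = 328.0°
= HSL(328.0°, 31.9%, 27.6%)


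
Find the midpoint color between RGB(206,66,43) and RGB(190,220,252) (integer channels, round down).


Midpoint: each channel = ⌊(C₁+C₂)/2⌋
R: ⌊(206+190)/2⌋ = 198
G: ⌊(66+220)/2⌋ = 143
B: ⌊(43+252)/2⌋ = 147
= RGB(198, 143, 147)


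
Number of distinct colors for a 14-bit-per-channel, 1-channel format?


Total bits = 14 bits/channel × 1 channels = 14 bits
Distinct colors = 2^14
= 16,384 colors


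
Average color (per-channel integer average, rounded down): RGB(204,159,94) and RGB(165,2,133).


Midpoint: each channel = ⌊(C₁+C₂)/2⌋
R: ⌊(204+165)/2⌋ = 184
G: ⌊(159+2)/2⌋ = 80
B: ⌊(94+133)/2⌋ = 113
= RGB(184, 80, 113)


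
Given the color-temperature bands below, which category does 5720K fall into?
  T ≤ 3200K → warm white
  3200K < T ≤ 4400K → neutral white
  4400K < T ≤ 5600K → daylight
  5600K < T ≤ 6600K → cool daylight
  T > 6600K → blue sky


Temperature: 5720K
5600K < 5720K ≤ 6600K → cool daylight
Classification: cool daylight


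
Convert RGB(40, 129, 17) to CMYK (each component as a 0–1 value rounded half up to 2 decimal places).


R'=40/255≈0.1569, G'=129/255≈0.5059, B'=17/255≈0.0667
K = 1 - max(R',G',B') = 1 - 129/255 = 126/255 = 0.49411… → 0.49
(1-R'-K)/(1-K) simplifies to (max-R)/max with max = 129:
C = (129-40)/129 = 89/129 = 0.68992… → 0.69
M = (129-129)/129 = 0/129 = 0 → 0.00
Y = (129-17)/129 = 112/129 = 0.86821… → 0.87
= CMYK(0.69, 0.00, 0.87, 0.49)


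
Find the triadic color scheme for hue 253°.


Triadic: equally spaced at 120° intervals
H1 = 253°
H2 = (253 + 120) mod 360 = 13°
H3 = (253 + 240) mod 360 = 133°
Triadic = 253°, 13°, 133°


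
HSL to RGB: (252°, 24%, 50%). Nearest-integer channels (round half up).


H=252°, S=0.24, L=0.50
C = (1-|2L-1|)×S = (1-|0.00|)×0.24 = 0.24
H' = H/60 = 252/60 ≈ 4.2000; X = C×(1-|H' mod 2 - 1|) = 0.048
m = L - C/2 = 0.50 - 0.12 = 0.38
Sector ⌊H'⌋ = 4 → (R',G',B') = (0.048, 0.0, 0.24)
RGB = ((R'+m)×255, (G'+m)×255, (B'+m)×255) = (109.14, 96.9, 158.1)
Round half up → RGB(109, 97, 158)


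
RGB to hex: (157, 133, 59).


R = 157 → 9D (hex)
G = 133 → 85 (hex)
B = 59 → 3B (hex)
Hex = #9D853B


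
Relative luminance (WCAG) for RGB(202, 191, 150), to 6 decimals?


Linearize each channel (sRGB transfer function): c = v/255; c_lin = c/12.92 if c ≤ 0.04045, else ((c+0.055)/1.055)^2.4
  R: 202/255 ≈ 0.792157 > 0.04045 → ((0.792157+0.055)/1.055)^2.4 ≈ 0.590619
  G: 191/255 ≈ 0.749020 > 0.04045 → ((0.749020+0.055)/1.055)^2.4 ≈ 0.520996
  B: 150/255 ≈ 0.588235 > 0.04045 → ((0.588235+0.055)/1.055)^2.4 ≈ 0.304987
R_lin = 0.590619, G_lin = 0.520996, B_lin = 0.304987
L = 0.2126×R + 0.7152×G + 0.0722×B
L = 0.2126×0.590619 + 0.7152×0.520996 + 0.0722×0.304987
L ≈ 0.520202


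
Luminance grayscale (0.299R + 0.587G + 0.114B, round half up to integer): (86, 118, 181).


Gray = 0.299×R + 0.587×G + 0.114×B
Gray = 0.299×86 + 0.587×118 + 0.114×181
Gray = 25.714 + 69.266 + 20.634
Gray = 115.614 → round half up → 116
Gray = 116


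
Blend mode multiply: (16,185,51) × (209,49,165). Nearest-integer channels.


Multiply: C = A×B/255, rounded to nearest integer
R: 16×209/255 = 3344/255 ≈ 13.114 → 13
G: 185×49/255 = 9065/255 ≈ 35.549 → 36
B: 51×165/255 = 8415/255 ≈ 33.000 → 33
= RGB(13, 36, 33)


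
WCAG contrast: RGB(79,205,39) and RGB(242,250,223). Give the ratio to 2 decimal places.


Linearize each sRGB channel c=v/255: c/12.92 if c ≤ 0.04045 else ((c+0.055)/1.055)^2.4
L = 0.2126×R_lin + 0.7152×G_lin + 0.0722×B_lin
Color 1 (79,205,39):
  R=79: 79/255≈0.3098 > 0.04045 → ((0.3098+0.055)/1.055)^2.4 ≈ 0.07819
  G=205: 205/255≈0.8039 > 0.04045 → ((0.8039+0.055)/1.055)^2.4 ≈ 0.61050
  B=39: 39/255≈0.1529 > 0.04045 → ((0.1529+0.055)/1.055)^2.4 ≈ 0.02029
  L1 = 0.2126×0.07819 + 0.7152×0.61050 + 0.0722×0.02029 ≈ 0.45471
Color 2 (242,250,223):
  R=242: 242/255≈0.9490 > 0.04045 → ((0.9490+0.055)/1.055)^2.4 ≈ 0.88792
  G=250: 250/255≈0.9804 > 0.04045 → ((0.9804+0.055)/1.055)^2.4 ≈ 0.95597
  B=223: 223/255≈0.8745 > 0.04045 → ((0.8745+0.055)/1.055)^2.4 ≈ 0.73791
  L2 = 0.2126×0.88792 + 0.7152×0.95597 + 0.0722×0.73791 ≈ 0.92576
Lighter = 0.92576, Darker = 0.45471
Ratio = (L_lighter + 0.05) / (L_darker + 0.05)
Ratio = (0.92576 + 0.05) / (0.45471 + 0.05) = 0.97576 / 0.50471 ≈ 1.9333
Ratio ≈ 1.93:1


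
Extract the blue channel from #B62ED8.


Color: #B62ED8
R = B6 = 182
G = 2E = 46
B = D8 = 216
Blue = 216


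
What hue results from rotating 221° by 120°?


New hue = (H + rotation) mod 360
New hue = (221 + 120) mod 360
= 341 mod 360
= 341°


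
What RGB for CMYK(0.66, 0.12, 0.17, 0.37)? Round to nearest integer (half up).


R = 255 × (1-C) × (1-K) = 255 × 0.34 × 0.63 = 54.621 → 55
G = 255 × (1-M) × (1-K) = 255 × 0.88 × 0.63 = 141.372 → 141
B = 255 × (1-Y) × (1-K) = 255 × 0.83 × 0.63 = 133.3395 → 133
= RGB(55, 141, 133)


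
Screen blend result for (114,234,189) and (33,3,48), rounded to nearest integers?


Screen: C = 255 - (255-A)×(255-B)/255, rounded to nearest integer
R: 255 - (255-114)×(255-33)/255 = 255 - 31302/255 ≈ 255 - 122.753 = 132.247 → 132
G: 255 - (255-234)×(255-3)/255 = 255 - 5292/255 ≈ 255 - 20.753 = 234.247 → 234
B: 255 - (255-189)×(255-48)/255 = 255 - 13662/255 ≈ 255 - 53.576 = 201.424 → 201
= RGB(132, 234, 201)


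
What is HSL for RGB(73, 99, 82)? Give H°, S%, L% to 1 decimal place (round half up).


Normalize: R'=73/255≈0.2863, G'=99/255≈0.3882, B'=82/255≈0.3216
Max=99/255, Min=73/255, Δ=Max-Min=26/255
L = (Max+Min)/2 = (99+73)/510 = 172/510 = 0.33725… → L = 33.7%
L ≤ 0.5 → S = Δ/(Max+Min) = 26/(99+73) = 26/172 = 0.15116… → S = 15.1%
(the 1/255 factors cancel in S and H, so raw channel differences can be used)
Max is G' → H = 60 × ((B-R)/Δ + 2) = 60 × ((82-73)/26 + 2)
  9/26 + 2 = 0.3461… + 2 = 2.3461…
  H = 60 × 2.3461… = 140.769…° → H = 140.8°
= HSL(140.8°, 15.1%, 33.7%)


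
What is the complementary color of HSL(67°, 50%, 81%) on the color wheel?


Complement = opposite side of color wheel = hue + 180°
H' = (67 + 180) mod 360 = 247°
S and L unchanged.
= HSL(247°, 50%, 81%)


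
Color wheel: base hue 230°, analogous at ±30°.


Base hue: 230°
Left analog: (230 - 30) mod 360 = 200°
Right analog: (230 + 30) mod 360 = 260°
Analogous hues = 200° and 260°


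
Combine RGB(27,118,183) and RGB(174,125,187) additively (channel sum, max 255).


Additive: each channel = min(255, C₁+C₂)
R: 27+174 = 201 → 201
G: 118+125 = 243 → 243
B: 183+187 = 370 → 255
= RGB(201, 243, 255)


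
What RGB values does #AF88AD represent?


AF → 175 (R)
88 → 136 (G)
AD → 173 (B)
= RGB(175, 136, 173)


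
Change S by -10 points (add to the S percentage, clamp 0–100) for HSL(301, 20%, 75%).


Original S = 20%
Adjustment = -10 percentage points
New S = 20 + (-10) = 10
Clamp to [0, 100] → 10
= HSL(301°, 10%, 75%)


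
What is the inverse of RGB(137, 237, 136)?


Invert: (255-R, 255-G, 255-B)
R: 255-137 = 118
G: 255-237 = 18
B: 255-136 = 119
= RGB(118, 18, 119)


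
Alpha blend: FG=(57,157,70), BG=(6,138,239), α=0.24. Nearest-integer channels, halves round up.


C = α×F + (1-α)×B, with 1-α = 0.76
R: 0.24×57 + 0.76×6 = 13.68 + 4.56 = 18.24 → 18
G: 0.24×157 + 0.76×138 = 37.68 + 104.88 = 142.56 → 143
B: 0.24×70 + 0.76×239 = 16.80 + 181.64 = 198.44 → 198
= RGB(18, 143, 198)


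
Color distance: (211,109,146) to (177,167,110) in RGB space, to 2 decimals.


d = √[(R₁-R₂)² + (G₁-G₂)² + (B₁-B₂)²]
d = √[(211-177)² + (109-167)² + (146-110)²]
d = √[1156 + 3364 + 1296]
d = √5816
d ≈ 76.26


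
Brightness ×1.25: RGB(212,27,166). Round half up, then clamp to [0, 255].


Multiply each channel by 1.25, round half up, clamp to [0, 255]
R: 212×1.25 = 265 → clamp → 255
G: 27×1.25 = 33.75 → round → 34
B: 166×1.25 = 207.5 → round → 208
= RGB(255, 34, 208)


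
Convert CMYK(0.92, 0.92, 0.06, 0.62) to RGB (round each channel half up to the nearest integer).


R = 255 × (1-C) × (1-K) = 255 × 0.08 × 0.38 = 7.752 → 8
G = 255 × (1-M) × (1-K) = 255 × 0.08 × 0.38 = 7.752 → 8
B = 255 × (1-Y) × (1-K) = 255 × 0.94 × 0.38 = 91.086 → 91
= RGB(8, 8, 91)


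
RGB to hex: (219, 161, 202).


R = 219 → DB (hex)
G = 161 → A1 (hex)
B = 202 → CA (hex)
Hex = #DBA1CA


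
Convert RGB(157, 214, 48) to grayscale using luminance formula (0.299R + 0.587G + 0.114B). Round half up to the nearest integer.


Gray = 0.299×R + 0.587×G + 0.114×B
Gray = 0.299×157 + 0.587×214 + 0.114×48
Gray = 46.943 + 125.618 + 5.472
Gray = 178.033 → round half up → 178
Gray = 178


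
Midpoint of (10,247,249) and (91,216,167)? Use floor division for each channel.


Midpoint: each channel = ⌊(C₁+C₂)/2⌋
R: ⌊(10+91)/2⌋ = 50
G: ⌊(247+216)/2⌋ = 231
B: ⌊(249+167)/2⌋ = 208
= RGB(50, 231, 208)


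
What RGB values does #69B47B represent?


69 → 105 (R)
B4 → 180 (G)
7B → 123 (B)
= RGB(105, 180, 123)


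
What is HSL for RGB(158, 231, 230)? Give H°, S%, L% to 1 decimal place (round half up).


Normalize: R'=158/255≈0.6196, G'=231/255≈0.9059, B'=230/255≈0.9020
Max=231/255, Min=158/255, Δ=Max-Min=73/255
L = (Max+Min)/2 = (231+158)/510 = 389/510 = 0.76274… → L = 76.3%
L > 0.5 → S = Δ/(2-Max-Min) = 73/(510-231-158) = 73/121 = 0.60330… → S = 60.3%
(the 1/255 factors cancel in S and H, so raw channel differences can be used)
Max is G' → H = 60 × ((B-R)/Δ + 2) = 60 × ((230-158)/73 + 2)
  72/73 + 2 = 0.9863… + 2 = 2.9863…
  H = 60 × 2.9863… = 179.178…° → H = 179.2°
= HSL(179.2°, 60.3%, 76.3%)


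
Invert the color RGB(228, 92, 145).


Invert: (255-R, 255-G, 255-B)
R: 255-228 = 27
G: 255-92 = 163
B: 255-145 = 110
= RGB(27, 163, 110)


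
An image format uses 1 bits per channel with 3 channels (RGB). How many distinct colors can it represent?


Total bits = 1 bits/channel × 3 channels = 3 bits
Distinct colors = 2^3
= 8 colors


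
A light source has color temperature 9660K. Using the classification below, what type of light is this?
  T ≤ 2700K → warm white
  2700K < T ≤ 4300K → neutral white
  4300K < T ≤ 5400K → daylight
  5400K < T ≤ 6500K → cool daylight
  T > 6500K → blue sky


Temperature: 9660K
9660K > 6500K → blue sky
Classification: blue sky


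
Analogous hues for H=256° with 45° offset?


Base hue: 256°
Left analog: (256 - 45) mod 360 = 211°
Right analog: (256 + 45) mod 360 = 301°
Analogous hues = 211° and 301°


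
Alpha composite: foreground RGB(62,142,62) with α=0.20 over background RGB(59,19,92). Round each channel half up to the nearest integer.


C = α×F + (1-α)×B, with 1-α = 0.80
R: 0.20×62 + 0.80×59 = 12.40 + 47.20 = 59.60 → 60
G: 0.20×142 + 0.80×19 = 28.40 + 15.20 = 43.60 → 44
B: 0.20×62 + 0.80×92 = 12.40 + 73.60 = 86.00 → 86
= RGB(60, 44, 86)


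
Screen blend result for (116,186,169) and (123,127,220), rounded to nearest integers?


Screen: C = 255 - (255-A)×(255-B)/255, rounded to nearest integer
R: 255 - (255-116)×(255-123)/255 = 255 - 18348/255 ≈ 255 - 71.953 = 183.047 → 183
G: 255 - (255-186)×(255-127)/255 = 255 - 8832/255 ≈ 255 - 34.635 = 220.365 → 220
B: 255 - (255-169)×(255-220)/255 = 255 - 3010/255 ≈ 255 - 11.804 = 243.196 → 243
= RGB(183, 220, 243)


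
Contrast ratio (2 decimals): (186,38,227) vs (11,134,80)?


Linearize each sRGB channel c=v/255: c/12.92 if c ≤ 0.04045 else ((c+0.055)/1.055)^2.4
L = 0.2126×R_lin + 0.7152×G_lin + 0.0722×B_lin
Color 1 (186,38,227):
  R=186: 186/255≈0.7294 > 0.04045 → ((0.7294+0.055)/1.055)^2.4 ≈ 0.49102
  G=38: 38/255≈0.1490 > 0.04045 → ((0.1490+0.055)/1.055)^2.4 ≈ 0.01938
  B=227: 227/255≈0.8902 > 0.04045 → ((0.8902+0.055)/1.055)^2.4 ≈ 0.76815
  L1 = 0.2126×0.49102 + 0.7152×0.01938 + 0.0722×0.76815 ≈ 0.17371
Color 2 (11,134,80):
  R=11: 11/255≈0.0431 > 0.04045 → ((0.0431+0.055)/1.055)^2.4 ≈ 0.00335
  G=134: 134/255≈0.5255 > 0.04045 → ((0.5255+0.055)/1.055)^2.4 ≈ 0.23840
  B=80: 80/255≈0.3137 > 0.04045 → ((0.3137+0.055)/1.055)^2.4 ≈ 0.08022
  L2 = 0.2126×0.00335 + 0.7152×0.23840 + 0.0722×0.08022 ≈ 0.17701
Lighter = 0.17701, Darker = 0.17371
Ratio = (L_lighter + 0.05) / (L_darker + 0.05)
Ratio = (0.17701 + 0.05) / (0.17371 + 0.05) = 0.22701 / 0.22371 ≈ 1.0147
Ratio ≈ 1.01:1


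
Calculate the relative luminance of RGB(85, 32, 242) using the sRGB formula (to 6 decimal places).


Linearize each channel (sRGB transfer function): c = v/255; c_lin = c/12.92 if c ≤ 0.04045, else ((c+0.055)/1.055)^2.4
  R: 85/255 ≈ 0.333333 > 0.04045 → ((0.333333+0.055)/1.055)^2.4 ≈ 0.090842
  G: 32/255 ≈ 0.125490 > 0.04045 → ((0.125490+0.055)/1.055)^2.4 ≈ 0.014444
  B: 242/255 ≈ 0.949020 > 0.04045 → ((0.949020+0.055)/1.055)^2.4 ≈ 0.887923
R_lin = 0.090842, G_lin = 0.014444, B_lin = 0.887923
L = 0.2126×R + 0.7152×G + 0.0722×B
L = 0.2126×0.090842 + 0.7152×0.014444 + 0.0722×0.887923
L ≈ 0.093751


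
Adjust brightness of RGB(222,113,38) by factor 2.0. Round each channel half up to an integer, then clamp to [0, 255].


Multiply each channel by 2.0, round half up, clamp to [0, 255]
R: 222×2.0 = 444 → clamp → 255
G: 113×2.0 = 226
B: 38×2.0 = 76
= RGB(255, 226, 76)


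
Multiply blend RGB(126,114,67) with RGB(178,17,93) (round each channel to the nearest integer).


Multiply: C = A×B/255, rounded to nearest integer
R: 126×178/255 = 22428/255 ≈ 87.953 → 88
G: 114×17/255 = 1938/255 ≈ 7.600 → 8
B: 67×93/255 = 6231/255 ≈ 24.435 → 24
= RGB(88, 8, 24)


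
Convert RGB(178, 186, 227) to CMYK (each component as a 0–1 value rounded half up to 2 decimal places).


R'=178/255≈0.6980, G'=186/255≈0.7294, B'=227/255≈0.8902
K = 1 - max(R',G',B') = 1 - 227/255 = 28/255 = 0.10980… → 0.11
(1-R'-K)/(1-K) simplifies to (max-R)/max with max = 227:
C = (227-178)/227 = 49/227 = 0.21585… → 0.22
M = (227-186)/227 = 41/227 = 0.18061… → 0.18
Y = (227-227)/227 = 0/227 = 0 → 0.00
= CMYK(0.22, 0.18, 0.00, 0.11)
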